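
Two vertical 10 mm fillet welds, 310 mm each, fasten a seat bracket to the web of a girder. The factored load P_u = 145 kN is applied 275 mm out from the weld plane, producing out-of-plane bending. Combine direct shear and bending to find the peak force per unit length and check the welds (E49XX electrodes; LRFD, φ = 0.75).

E49XX → F_EXX = 490 MPa.
L_w = 2 × 310 = 620 mm; section modulus (unit throat) S = 2 × L²/6 = 32030 mm².
Direct shear f_v = P/L_w = 145×10³/620 = 233.9 N/mm.
Moment M = P × e = 145×10³ × 275 = 39875000 N·mm; bending f_b = M/S = 1245 N/mm.
f_max = √(f_v² + f_b²) = √(233.9² + 1245²) = 1267 N/mm.
φr_n = 0.75 × 0.6 × 490 × (0.707 × 10) = 1559 N/mm → adequate.

f_max ≈ 1270 N/mm; adequate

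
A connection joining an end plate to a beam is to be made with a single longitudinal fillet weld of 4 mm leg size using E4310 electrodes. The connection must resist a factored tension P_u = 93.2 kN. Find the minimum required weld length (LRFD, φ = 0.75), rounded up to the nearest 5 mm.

E43XX → F_EXX = 430 MPa.
Throat t_e = 0.707 × 4 = 2.828 mm.
φr_n = 0.75 × 0.6 × 430 × 2.828 × 10⁻³ = 0.5472 kN/mm.
L_req = P_u / φr_n = 93.2 / 0.5472 = 170.3 mm total.
Round up → use L = 175 mm.

L = 175 mm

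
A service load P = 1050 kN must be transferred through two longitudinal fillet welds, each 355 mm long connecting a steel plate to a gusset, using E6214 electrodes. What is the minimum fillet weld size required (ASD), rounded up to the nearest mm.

E62XX → F_EXX = 620 MPa.
Total weld length L = 710 mm.
Required throat t_e = P × Ω / (0.6 F_EXX × L) = 1050 × 2.0 / (0.6 × 620 × 710 × 10⁻³) = 7.951 mm.
Required leg w = t_e / 0.707 = 11.25 mm → use 12 mm.

w = 12 mm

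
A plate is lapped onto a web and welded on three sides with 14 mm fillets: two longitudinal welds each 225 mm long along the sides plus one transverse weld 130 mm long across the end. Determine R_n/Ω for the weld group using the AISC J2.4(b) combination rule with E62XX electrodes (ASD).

R_n/Ω ≈ 1070 kN

E62XX → F_EXX = 620 MPa.
t_e = 0.707 × 14 = 9.898 mm.
R_nwl = 0.6 × 620 × 9.898 × 450 × 10⁻³ = 1657 kN (longitudinal, 2 welds).
R_nwt = 0.6 × 620 × 9.898 × 130 × 10⁻³ = 478.7 kN (transverse, base value).
(i) R_nwl + R_nwt = 2136 kN; (ii) 0.85 R_nwl + 1.5 R_nwt = 2126 kN.
R_n = max = 2136 kN [governs: (i)]; R_n/Ω = 1068 kN.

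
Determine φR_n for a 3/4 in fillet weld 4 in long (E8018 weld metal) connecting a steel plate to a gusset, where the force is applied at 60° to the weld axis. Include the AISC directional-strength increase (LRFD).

E80XX → F_EXX = 80 ksi.
t_e = 0.707 × 0.75 = 0.5302 in; A_we = 0.5302 × 4 = 2.121 in².
Directional factor: 1.0 + 0.5 sin^1.5(60°) = 1.403.
F_nw = 0.6 × 80 × 1.403 = 67.34 ksi.
φR_n = 0.75 × 67.34 × 2.121 = 107.1 kips.

φR_n ≈ 107 kips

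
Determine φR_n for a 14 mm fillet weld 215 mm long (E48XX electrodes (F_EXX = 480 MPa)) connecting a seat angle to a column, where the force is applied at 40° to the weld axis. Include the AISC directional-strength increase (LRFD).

φR_n ≈ 578 kN

t_e = 0.707 × 14 = 9.898 mm; A_we = 9.898 × 215 = 2128 mm².
Directional factor: 1.0 + 0.5 sin^1.5(40°) = 1.258.
F_nw = 0.6 × 480 × 1.258 = 362.2 MPa.
φR_n = 0.75 × 362.2 × 2128 × 10⁻³ = 578.1 kN.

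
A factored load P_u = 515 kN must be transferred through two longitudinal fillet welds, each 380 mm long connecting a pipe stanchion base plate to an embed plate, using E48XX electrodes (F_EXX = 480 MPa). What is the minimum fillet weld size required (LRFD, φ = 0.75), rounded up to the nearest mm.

Total weld length L = 760 mm.
Required throat t_e = P_u / (φ × 0.6 F_EXX × L) = 515 / (0.75 × 0.6 × 480 × 760 × 10⁻³) = 3.137 mm.
Required leg w = t_e / 0.707 = 4.437 mm → use 5 mm.

w = 5 mm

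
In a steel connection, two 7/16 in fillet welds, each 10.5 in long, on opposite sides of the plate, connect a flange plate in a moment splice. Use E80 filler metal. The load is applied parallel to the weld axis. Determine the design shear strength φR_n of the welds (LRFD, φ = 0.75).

E80XX → F_EXX = 80 ksi.
Effective throat t_e = 0.707 × 0.4375 = 0.3093 in.
Total length L = 21 in; A_we = 0.3093 × 21 = 6.496 in².
F_nw = 0.6 F_EXX = 0.6 × 80 = 48 ksi.
φR_n = 0.75 × 48 × 6.496 = 233.8 kip.

φR_n ≈ 234 kip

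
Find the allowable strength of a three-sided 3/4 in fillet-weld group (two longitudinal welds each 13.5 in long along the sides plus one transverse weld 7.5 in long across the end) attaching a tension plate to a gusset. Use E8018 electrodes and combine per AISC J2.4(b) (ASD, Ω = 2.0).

E80XX → F_EXX = 80 ksi.
t_e = 0.707 × 0.75 = 0.5302 in.
R_nwl = 0.6 × 80 × 0.5302 × 27 = 687.2 kip (longitudinal, 2 welds).
R_nwt = 0.6 × 80 × 0.5302 × 7.5 = 190.9 kip (transverse, base value).
(i) R_nwl + R_nwt = 878.1 kip; (ii) 0.85 R_nwl + 1.5 R_nwt = 870.5 kip.
R_n = max = 878.1 kip [governs: (i)]; R_n/Ω = 439 kip.

R_n/Ω ≈ 439 kip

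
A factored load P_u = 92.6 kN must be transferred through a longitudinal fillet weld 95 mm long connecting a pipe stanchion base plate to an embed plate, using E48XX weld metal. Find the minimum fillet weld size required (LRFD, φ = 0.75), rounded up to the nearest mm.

w = 7 mm

E48XX → F_EXX = 480 MPa.
Total weld length L = 95 mm.
Required throat t_e = P_u / (φ × 0.6 F_EXX × L) = 92.6 / (0.75 × 0.6 × 480 × 95 × 10⁻³) = 4.513 mm.
Required leg w = t_e / 0.707 = 6.383 mm → use 7 mm.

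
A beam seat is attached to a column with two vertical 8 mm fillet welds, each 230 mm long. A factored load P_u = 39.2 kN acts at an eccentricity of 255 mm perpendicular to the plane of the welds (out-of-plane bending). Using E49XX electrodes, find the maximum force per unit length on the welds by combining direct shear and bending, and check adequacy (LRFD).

E49XX → F_EXX = 490 MPa.
L_w = 2 × 230 = 460 mm; section modulus (unit throat) S = 2 × L²/6 = 17630 mm².
Direct shear f_v = P/L_w = 39.2×10³/460 = 85.22 N/mm.
Moment M = P × e = 39.2×10³ × 255 = 9996000 N·mm; bending f_b = M/S = 566.9 N/mm.
f_max = √(f_v² + f_b²) = √(85.22² + 566.9²) = 573.3 N/mm.
φr_n = 0.75 × 0.6 × 490 × (0.707 × 8) = 1247 N/mm → adequate.

f_max ≈ 573 N/mm; adequate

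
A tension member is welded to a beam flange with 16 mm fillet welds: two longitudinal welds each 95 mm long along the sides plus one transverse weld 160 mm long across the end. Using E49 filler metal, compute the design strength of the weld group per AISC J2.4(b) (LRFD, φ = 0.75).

E49XX → F_EXX = 490 MPa.
t_e = 0.707 × 16 = 11.31 mm.
R_nwl = 0.6 × 490 × 11.31 × 190 × 10⁻³ = 631.9 kN (longitudinal, 2 welds).
R_nwt = 0.6 × 490 × 11.31 × 160 × 10⁻³ = 532.1 kN (transverse, base value).
(i) R_nwl + R_nwt = 1164 kN; (ii) 0.85 R_nwl + 1.5 R_nwt = 1335 kN.
R_n = max = 1335 kN [governs: (ii)]; φR_n = 1001 kN.

φR_n ≈ 1000 kN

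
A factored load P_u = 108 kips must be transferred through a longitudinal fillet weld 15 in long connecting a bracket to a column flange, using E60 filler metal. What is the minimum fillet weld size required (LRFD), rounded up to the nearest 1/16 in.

E60XX → F_EXX = 60 ksi.
Total weld length L = 15 in.
Required throat t_e = P_u / (φ × 0.6 F_EXX × L) = 108 / (0.75 × 0.6 × 60 × 15) = 0.2667 in.
Required leg w = t_e / 0.707 = 0.3772 in → use 7/16 in.

w = 7/16 in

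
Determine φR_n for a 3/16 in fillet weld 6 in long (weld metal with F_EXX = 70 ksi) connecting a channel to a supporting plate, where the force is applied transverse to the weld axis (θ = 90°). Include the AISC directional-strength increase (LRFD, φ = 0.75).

t_e = 0.707 × 0.1875 = 0.1326 in; A_we = 0.1326 × 6 = 0.7954 in².
Directional factor: 1.0 + 0.5 sin^1.5(90°) = 1.5.
F_nw = 0.6 × 70 × 1.5 = 63 ksi.
φR_n = 0.75 × 63 × 0.7954 = 37.58 kips.

φR_n ≈ 37.6 kips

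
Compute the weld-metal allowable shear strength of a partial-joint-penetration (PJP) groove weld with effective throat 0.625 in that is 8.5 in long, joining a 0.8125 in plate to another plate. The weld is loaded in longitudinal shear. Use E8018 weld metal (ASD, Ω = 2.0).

R_n/Ω ≈ 128 kip

E80XX → F_EXX = 80 ksi.
Effective throat (given) t_e = 0.625 in.
A_we = 0.625 × 8.5 = 5.312 in².
F_nw = 0.6 F_EXX = 48 ksi.
R_n/Ω = (48 × 5.312) / 2.0 = 127.5 kip.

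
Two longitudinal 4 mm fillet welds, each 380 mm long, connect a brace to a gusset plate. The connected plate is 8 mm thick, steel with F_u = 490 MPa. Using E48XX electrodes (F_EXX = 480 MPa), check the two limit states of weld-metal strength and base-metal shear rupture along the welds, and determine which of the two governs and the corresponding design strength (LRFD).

φR_n ≈ 464 kN (weld metal governs)

t_e = 0.707 × 4 = 2.828 mm; L = 760 mm.
Weld metal: φR_n = 0.75 × 0.6 × 480 × 2.828 × 760 × 10⁻³ = 464.2 kN.
Base metal (shear rupture): φR_n = 0.75 × 0.6 × 490 × 8 × 760 × 10⁻³ = 1341 kN.
Governing: weld metal.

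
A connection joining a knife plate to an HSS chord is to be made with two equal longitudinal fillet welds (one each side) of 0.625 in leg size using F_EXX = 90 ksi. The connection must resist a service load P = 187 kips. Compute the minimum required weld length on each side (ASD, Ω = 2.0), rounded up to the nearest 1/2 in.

Throat t_e = 0.707 × 0.625 = 0.4419 in.
r_n/Ω = (0.6 × 90 × 0.4419) / 2.0 = 11.93 kip/in.
L_req = P / (r_n/Ω) = 187 / 11.93 = 15.67 in total.
Per side: 15.67 / 2 = 7.837 in.
Round up → use L = 8 in on each side.

L = 8 in on each side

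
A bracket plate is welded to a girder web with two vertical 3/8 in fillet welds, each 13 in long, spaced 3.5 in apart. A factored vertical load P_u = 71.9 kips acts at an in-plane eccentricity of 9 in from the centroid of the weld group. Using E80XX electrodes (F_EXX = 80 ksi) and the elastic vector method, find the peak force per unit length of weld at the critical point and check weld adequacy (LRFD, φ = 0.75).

f_max ≈ 10.8 kip/in; NOT adequate

Total weld length L_w = 26 in. Treat welds as unit-width lines.
Polar moment about centroid: J = 2[d³/12 + d(b/2)²] = 2[13³/12 + 13×1.75²] = 445.8 in³.
Direct shear f_v = P/L_w = 71.9 / 26 = 2.765 kip/in (vertical).
Torsion M = P·e = 71.9 × 9 = 647.1 kip·in.
Critical point at (x, y) = (1.75, 6.5) from centroid. f_tx = M·y/J = 9.435 kip/in; f_ty = M·x/J = 2.54 kip/in.
Resultant f_max = √[f_tx² + (f_v + f_ty)²] = √[9.435² + (2.765 + 2.54)²] = 10.82 kip/in.
Capacity per unit length: φr_n = 0.75 × 0.6 × 80 × (0.707 × 0.375) = 9.544 kip/in.
10.82 > 9.544 → NOT adequate.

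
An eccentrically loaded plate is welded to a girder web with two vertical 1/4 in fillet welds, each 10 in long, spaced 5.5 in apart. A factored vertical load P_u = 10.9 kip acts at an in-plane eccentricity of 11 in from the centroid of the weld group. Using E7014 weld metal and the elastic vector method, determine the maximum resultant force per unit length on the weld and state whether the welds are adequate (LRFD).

E70XX → F_EXX = 70 ksi.
Total weld length L_w = 20 in. Treat welds as unit-width lines.
Polar moment about centroid: J = 2[d³/12 + d(b/2)²] = 2[10³/12 + 10×2.75²] = 317.9 in³.
Direct shear f_v = P/L_w = 10.9 / 20 = 0.545 kip/in (vertical).
Torsion M = P·e = 10.9 × 11 = 119.9 kip·in.
Critical point at (x, y) = (2.75, 5) from centroid. f_tx = M·y/J = 1.886 kip/in; f_ty = M·x/J = 1.037 kip/in.
Resultant f_max = √[f_tx² + (f_v + f_ty)²] = √[1.886² + (0.545 + 1.037)²] = 2.462 kip/in.
Capacity per unit length: φr_n = 0.75 × 0.6 × 70 × (0.707 × 0.25) = 5.568 kip/in.
2.462 ≤ 5.568 → adequate.

f_max ≈ 2.46 kip/in; adequate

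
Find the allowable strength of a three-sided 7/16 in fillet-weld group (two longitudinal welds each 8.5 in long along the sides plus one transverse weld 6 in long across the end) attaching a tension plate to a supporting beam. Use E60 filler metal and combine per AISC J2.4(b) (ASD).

E60XX → F_EXX = 60 ksi.
t_e = 0.707 × 0.4375 = 0.3093 in.
R_nwl = 0.6 × 60 × 0.3093 × 17 = 189.3 kip (longitudinal, 2 welds).
R_nwt = 0.6 × 60 × 0.3093 × 6 = 66.81 kip (transverse, base value).
(i) R_nwl + R_nwt = 256.1 kip; (ii) 0.85 R_nwl + 1.5 R_nwt = 261.1 kip.
R_n = max = 261.1 kip [governs: (ii)]; R_n/Ω = 130.6 kip.

R_n/Ω ≈ 131 kip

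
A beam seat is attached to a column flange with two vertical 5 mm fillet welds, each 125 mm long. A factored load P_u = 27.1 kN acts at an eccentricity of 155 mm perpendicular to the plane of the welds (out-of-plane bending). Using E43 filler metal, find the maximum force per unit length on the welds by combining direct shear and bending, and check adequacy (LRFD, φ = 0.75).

f_max ≈ 814 N/mm; NOT adequate

E43XX → F_EXX = 430 MPa.
L_w = 2 × 125 = 250 mm; section modulus (unit throat) S = 2 × L²/6 = 5208 mm².
Direct shear f_v = P/L_w = 27.1×10³/250 = 108.4 N/mm.
Moment M = P × e = 27.1×10³ × 155 = 4200500 N·mm; bending f_b = M/S = 806.5 N/mm.
f_max = √(f_v² + f_b²) = √(108.4² + 806.5²) = 813.7 N/mm.
φr_n = 0.75 × 0.6 × 430 × (0.707 × 5) = 684 N/mm → NOT adequate.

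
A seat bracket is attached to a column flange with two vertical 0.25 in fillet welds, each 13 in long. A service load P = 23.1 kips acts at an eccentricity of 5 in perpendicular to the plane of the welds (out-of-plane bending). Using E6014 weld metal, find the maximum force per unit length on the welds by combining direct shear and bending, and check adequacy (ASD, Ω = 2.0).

f_max ≈ 2.23 kip/in; adequate

E60XX → F_EXX = 60 ksi.
L_w = 2 × 13 = 26 in; section modulus (unit throat) S = 2 × L²/6 = 56.33 in².
Direct shear f_v = P/L_w = 23.1/26 = 0.8885 kip/in.
Moment M = P × e = 23.1 × 5 = 115.5 kip·in; bending f_b = M/S = 2.05 kip/in.
f_max = √(f_v² + f_b²) = √(0.8885² + 2.05²) = 2.235 kip/in.
r_n/Ω = (1/2.0) × 0.6 × 60 × (0.707 × 0.25) = 3.181 kip/in → adequate.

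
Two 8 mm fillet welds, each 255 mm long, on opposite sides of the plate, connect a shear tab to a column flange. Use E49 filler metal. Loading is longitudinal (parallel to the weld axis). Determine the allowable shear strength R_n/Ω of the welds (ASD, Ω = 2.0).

E49XX → F_EXX = 490 MPa.
Effective throat t_e = 0.707 × 8 = 5.656 mm.
Total length L = 510 mm; A_we = 5.656 × 510 = 2885 mm².
F_nw = 0.6 F_EXX = 0.6 × 490 = 294 MPa.
R_n = 294 × 2885 × 10⁻³ = 848.1 kN; R_n/Ω = 848.1/2.0 = 424 kN.

R_n/Ω ≈ 424 kN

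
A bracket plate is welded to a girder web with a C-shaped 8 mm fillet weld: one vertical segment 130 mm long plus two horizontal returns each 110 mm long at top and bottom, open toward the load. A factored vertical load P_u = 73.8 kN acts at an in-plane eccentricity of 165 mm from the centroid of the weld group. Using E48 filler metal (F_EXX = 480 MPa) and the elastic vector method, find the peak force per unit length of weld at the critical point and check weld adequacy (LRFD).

f_max ≈ 937 N/mm; adequate

Total weld length L_w = 350 mm. Treat welds as unit-width lines.
Centroid: x̄ = 2×110×55 / 350 = 34.57 mm from the vertical weld.
Polar moment about centroid: J = I_x + I_y = [130³/12 + 2×110×65²] + [130×34.57² + 2(110³/12 + 110×20.43²)] = 1582000 mm³.
Direct shear f_v = P/L_w = 73.8×10³ / 350 = 210.9 N/mm (vertical).
Torsion M = P·e = 73.8×10³ × 165 = 12177000 N·mm.
Critical point at (x, y) = (75.43, 65) from centroid. f_tx = M·y/J = 500.4 N/mm; f_ty = M·x/J = 580.7 N/mm.
Resultant f_max = √[f_tx² + (f_v + f_ty)²] = √[500.4² + (210.9 + 580.7)²] = 936.5 N/mm.
Capacity per unit length: φr_n = 0.75 × 0.6 × 480 × (0.707 × 8) = 1222 N/mm.
936.5 ≤ 1222 → adequate.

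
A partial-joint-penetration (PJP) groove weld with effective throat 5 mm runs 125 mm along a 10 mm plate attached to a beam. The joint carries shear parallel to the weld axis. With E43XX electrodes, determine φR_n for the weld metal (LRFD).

φR_n ≈ 121 kN

E43XX → F_EXX = 430 MPa.
Effective throat (given) t_e = 5 mm.
A_we = 5 × 125 = 625 mm².
F_nw = 0.6 F_EXX = 258 MPa.
φR_n = 0.75 × 258 × 625 × 10⁻³ = 120.9 kN.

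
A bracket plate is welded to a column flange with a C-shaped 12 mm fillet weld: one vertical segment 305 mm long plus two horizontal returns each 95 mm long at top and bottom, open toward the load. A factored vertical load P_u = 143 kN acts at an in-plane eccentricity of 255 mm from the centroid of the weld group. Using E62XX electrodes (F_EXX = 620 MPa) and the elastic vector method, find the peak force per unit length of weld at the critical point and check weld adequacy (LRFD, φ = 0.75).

Total weld length L_w = 495 mm. Treat welds as unit-width lines.
Centroid: x̄ = 2×95×47.5 / 495 = 18.23 mm from the vertical weld.
Polar moment about centroid: J = I_x + I_y = [305³/12 + 2×95×152.5²] + [305×18.23² + 2(95³/12 + 95×29.27²)] = 7190000 mm³.
Direct shear f_v = P/L_w = 143×10³ / 495 = 288.9 N/mm (vertical).
Torsion M = P·e = 143×10³ × 255 = 36465000 N·mm.
Critical point at (x, y) = (76.77, 152.5) from centroid. f_tx = M·y/J = 773.4 N/mm; f_ty = M·x/J = 389.3 N/mm.
Resultant f_max = √[f_tx² + (f_v + f_ty)²] = √[773.4² + (288.9 + 389.3)²] = 1029 N/mm.
Capacity per unit length: φr_n = 0.75 × 0.6 × 620 × (0.707 × 12) = 2367 N/mm.
1029 ≤ 2367 → adequate.

f_max ≈ 1030 N/mm; adequate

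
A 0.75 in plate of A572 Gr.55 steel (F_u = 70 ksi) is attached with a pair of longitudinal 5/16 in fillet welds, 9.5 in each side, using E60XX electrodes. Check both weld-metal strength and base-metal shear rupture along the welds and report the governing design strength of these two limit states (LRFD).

E60XX → F_EXX = 60 ksi.
t_e = 0.707 × 0.3125 = 0.2209 in; L = 19 in.
Weld metal: φR_n = 0.75 × 0.6 × 60 × 0.2209 × 19 = 113.3 kips.
Base metal (shear rupture): φR_n = 0.75 × 0.6 × 70 × 0.75 × 19 = 448.9 kips.
Governing: weld metal.

φR_n ≈ 113 kips (weld metal governs)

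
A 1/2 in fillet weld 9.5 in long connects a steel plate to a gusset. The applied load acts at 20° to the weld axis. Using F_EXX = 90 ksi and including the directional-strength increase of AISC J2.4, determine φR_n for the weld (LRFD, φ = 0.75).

t_e = 0.707 × 0.5 = 0.3535 in; A_we = 0.3535 × 9.5 = 3.358 in².
Directional factor: 1.0 + 0.5 sin^1.5(20°) = 1.1.
F_nw = 0.6 × 90 × 1.1 = 59.4 ksi.
φR_n = 0.75 × 59.4 × 3.358 = 149.6 kips.

φR_n ≈ 150 kips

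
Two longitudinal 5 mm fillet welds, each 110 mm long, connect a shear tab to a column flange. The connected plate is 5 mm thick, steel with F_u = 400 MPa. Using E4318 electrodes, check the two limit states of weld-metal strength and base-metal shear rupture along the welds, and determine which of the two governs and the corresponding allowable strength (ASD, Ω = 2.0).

R_n/Ω ≈ 100 kN (weld metal governs)

E43XX → F_EXX = 430 MPa.
t_e = 0.707 × 5 = 3.535 mm; L = 220 mm.
Weld metal: R_n/Ω = (1/2.0) × 0.6 × 430 × 3.535 × 220 × 10⁻³ = 100.3 kN.
Base metal (shear rupture): R_n/Ω = (1/2.0) × 0.6 × 400 × 5 × 220 × 10⁻³ = 132 kN.
Governing: weld metal.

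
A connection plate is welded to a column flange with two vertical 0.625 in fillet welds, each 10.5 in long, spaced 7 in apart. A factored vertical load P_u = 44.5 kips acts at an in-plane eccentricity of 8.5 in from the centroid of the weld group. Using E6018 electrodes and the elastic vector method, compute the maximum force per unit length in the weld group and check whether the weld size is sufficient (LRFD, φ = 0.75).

f_max ≈ 6.71 kip/in; adequate

E60XX → F_EXX = 60 ksi.
Total weld length L_w = 21 in. Treat welds as unit-width lines.
Polar moment about centroid: J = 2[d³/12 + d(b/2)²] = 2[10.5³/12 + 10.5×3.5²] = 450.2 in³.
Direct shear f_v = P/L_w = 44.5 / 21 = 2.119 kip/in (vertical).
Torsion M = P·e = 44.5 × 8.5 = 378.25 kip·in.
Critical point at (x, y) = (3.5, 5.25) from centroid. f_tx = M·y/J = 4.411 kip/in; f_ty = M·x/J = 2.941 kip/in.
Resultant f_max = √[f_tx² + (f_v + f_ty)²] = √[4.411² + (2.119 + 2.941)²] = 6.713 kip/in.
Capacity per unit length: φr_n = 0.75 × 0.6 × 60 × (0.707 × 0.625) = 11.93 kip/in.
6.713 ≤ 11.93 → adequate.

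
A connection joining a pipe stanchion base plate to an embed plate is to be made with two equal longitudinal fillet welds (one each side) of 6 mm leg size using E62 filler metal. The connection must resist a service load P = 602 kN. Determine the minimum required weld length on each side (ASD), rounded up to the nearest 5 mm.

L = 385 mm on each side

E62XX → F_EXX = 620 MPa.
Throat t_e = 0.707 × 6 = 4.242 mm.
r_n/Ω = (0.6 × 620 × 4.242) / 2.0 = 789 N/mm = 0.789 kN/mm.
L_req = P / (r_n/Ω) = 602 / 0.789 = 763 mm total.
Per side: 763 / 2 = 381.5 mm.
Round up → use L = 385 mm on each side.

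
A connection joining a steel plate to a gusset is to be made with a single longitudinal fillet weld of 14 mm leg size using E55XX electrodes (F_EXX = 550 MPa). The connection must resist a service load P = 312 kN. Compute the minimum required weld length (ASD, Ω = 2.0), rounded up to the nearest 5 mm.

Throat t_e = 0.707 × 14 = 9.898 mm.
r_n/Ω = (0.6 × 550 × 9.898) / 2.0 = 1633 N/mm = 1.633 kN/mm.
L_req = P / (r_n/Ω) = 312 / 1.633 = 191 mm total.
Round up → use L = 195 mm.

L = 195 mm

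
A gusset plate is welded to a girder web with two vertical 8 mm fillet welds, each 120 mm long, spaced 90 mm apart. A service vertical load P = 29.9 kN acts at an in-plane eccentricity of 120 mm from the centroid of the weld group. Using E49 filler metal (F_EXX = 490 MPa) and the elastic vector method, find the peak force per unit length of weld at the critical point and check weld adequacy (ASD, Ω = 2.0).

Total weld length L_w = 240 mm. Treat welds as unit-width lines.
Polar moment about centroid: J = 2[d³/12 + d(b/2)²] = 2[120³/12 + 120×45²] = 774000 mm³.
Direct shear f_v = P/L_w = 29.9×10³ / 240 = 124.6 N/mm (vertical).
Torsion M = P·e = 29.9×10³ × 120 = 3588000 N·mm.
Critical point at (x, y) = (45, 60) from centroid. f_tx = M·y/J = 278.1 N/mm; f_ty = M·x/J = 208.6 N/mm.
Resultant f_max = √[f_tx² + (f_v + f_ty)²] = √[278.1² + (124.6 + 208.6)²] = 434 N/mm.
Capacity per unit length: r_n/Ω = (1/2.0) × 0.6 × 490 × (0.707 × 8) = 831.4 N/mm.
434 ≤ 831.4 → adequate.

f_max ≈ 434 N/mm; adequate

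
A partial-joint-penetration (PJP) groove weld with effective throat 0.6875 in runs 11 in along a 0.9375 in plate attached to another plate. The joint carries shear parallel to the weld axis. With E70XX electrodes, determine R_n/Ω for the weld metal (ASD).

E70XX → F_EXX = 70 ksi.
Effective throat (given) t_e = 0.6875 in.
A_we = 0.6875 × 11 = 7.562 in².
F_nw = 0.6 F_EXX = 42 ksi.
R_n/Ω = (42 × 7.562) / 2.0 = 158.8 kips.

R_n/Ω ≈ 159 kips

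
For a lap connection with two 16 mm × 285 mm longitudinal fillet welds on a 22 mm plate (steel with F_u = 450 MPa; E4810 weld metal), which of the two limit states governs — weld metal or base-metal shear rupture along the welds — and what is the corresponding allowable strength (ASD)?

E48XX → F_EXX = 480 MPa.
t_e = 0.707 × 16 = 11.31 mm; L = 570 mm.
Weld metal: R_n/Ω = (1/2.0) × 0.6 × 480 × 11.31 × 570 × 10⁻³ = 928.5 kN.
Base metal (shear rupture): R_n/Ω = (1/2.0) × 0.6 × 450 × 22 × 570 × 10⁻³ = 1693 kN.
Governing: weld metal.

R_n/Ω ≈ 928 kN (weld metal governs)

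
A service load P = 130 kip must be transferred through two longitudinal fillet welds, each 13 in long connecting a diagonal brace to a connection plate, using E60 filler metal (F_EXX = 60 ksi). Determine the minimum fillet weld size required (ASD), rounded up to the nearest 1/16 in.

w = 7/16 in

Total weld length L = 26 in.
Required throat t_e = P × Ω / (0.6 F_EXX × L) = 130 × 2.0 / (0.6 × 60 × 26) = 0.2778 in.
Required leg w = t_e / 0.707 = 0.3929 in → use 7/16 in.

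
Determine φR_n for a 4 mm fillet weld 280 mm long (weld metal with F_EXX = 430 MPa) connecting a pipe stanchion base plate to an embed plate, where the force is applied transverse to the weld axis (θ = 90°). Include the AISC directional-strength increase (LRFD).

φR_n ≈ 230 kN

t_e = 0.707 × 4 = 2.828 mm; A_we = 2.828 × 280 = 791.8 mm².
Directional factor: 1.0 + 0.5 sin^1.5(90°) = 1.5.
F_nw = 0.6 × 430 × 1.5 = 387 MPa.
φR_n = 0.75 × 387 × 791.8 × 10⁻³ = 229.8 kN.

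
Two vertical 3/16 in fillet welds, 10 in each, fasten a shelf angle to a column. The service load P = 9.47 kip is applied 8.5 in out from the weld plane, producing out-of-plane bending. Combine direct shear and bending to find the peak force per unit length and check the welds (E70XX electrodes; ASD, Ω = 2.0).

f_max ≈ 2.46 kip/in; adequate

E70XX → F_EXX = 70 ksi.
L_w = 2 × 10 = 20 in; section modulus (unit throat) S = 2 × L²/6 = 33.33 in².
Direct shear f_v = P/L_w = 9.47/20 = 0.4735 kip/in.
Moment M = P × e = 9.47 × 8.5 = 80.495 kip·in; bending f_b = M/S = 2.415 kip/in.
f_max = √(f_v² + f_b²) = √(0.4735² + 2.415²) = 2.461 kip/in.
r_n/Ω = (1/2.0) × 0.6 × 70 × (0.707 × 0.1875) = 2.784 kip/in → adequate.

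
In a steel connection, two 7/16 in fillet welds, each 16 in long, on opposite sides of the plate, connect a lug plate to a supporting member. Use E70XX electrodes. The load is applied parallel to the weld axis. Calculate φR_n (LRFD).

φR_n ≈ 312 kips

E70XX → F_EXX = 70 ksi.
Effective throat t_e = 0.707 × 0.4375 = 0.3093 in.
Total length L = 32 in; A_we = 0.3093 × 32 = 9.898 in².
F_nw = 0.6 F_EXX = 0.6 × 70 = 42 ksi.
φR_n = 0.75 × 42 × 9.898 = 311.8 kips.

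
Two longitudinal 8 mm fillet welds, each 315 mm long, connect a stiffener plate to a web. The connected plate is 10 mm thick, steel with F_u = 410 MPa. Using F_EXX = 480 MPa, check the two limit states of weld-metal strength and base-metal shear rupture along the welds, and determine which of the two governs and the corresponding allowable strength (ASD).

R_n/Ω ≈ 513 kN (weld metal governs)

t_e = 0.707 × 8 = 5.656 mm; L = 630 mm.
Weld metal: R_n/Ω = (1/2.0) × 0.6 × 480 × 5.656 × 630 × 10⁻³ = 513.1 kN.
Base metal (shear rupture): R_n/Ω = (1/2.0) × 0.6 × 410 × 10 × 630 × 10⁻³ = 774.9 kN.
Governing: weld metal.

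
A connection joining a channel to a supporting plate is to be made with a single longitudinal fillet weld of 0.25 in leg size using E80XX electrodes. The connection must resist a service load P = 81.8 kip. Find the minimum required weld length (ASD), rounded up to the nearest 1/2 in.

E80XX → F_EXX = 80 ksi.
Throat t_e = 0.707 × 0.25 = 0.1767 in.
r_n/Ω = (0.6 × 80 × 0.1767) / 2.0 = 4.242 kip/in.
L_req = P / (r_n/Ω) = 81.8 / 4.242 = 19.28 in total.
Round up → use L = 19.5 in.

L = 19.5 in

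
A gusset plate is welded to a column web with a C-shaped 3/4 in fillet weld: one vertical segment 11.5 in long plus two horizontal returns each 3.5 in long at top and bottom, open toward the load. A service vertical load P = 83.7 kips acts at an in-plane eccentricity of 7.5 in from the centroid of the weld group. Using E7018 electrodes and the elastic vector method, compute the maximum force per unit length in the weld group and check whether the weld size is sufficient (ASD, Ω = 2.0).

f_max ≈ 13.3 kip/in; NOT adequate

E70XX → F_EXX = 70 ksi.
Total weld length L_w = 18.5 in. Treat welds as unit-width lines.
Centroid: x̄ = 2×3.5×1.75 / 18.5 = 0.6622 in from the vertical weld.
Polar moment about centroid: J = I_x + I_y = [11.5³/12 + 2×3.5×5.75²] + [11.5×0.6622² + 2(3.5³/12 + 3.5×1.088²)] = 378.6 in³.
Direct shear f_v = P/L_w = 83.7 / 18.5 = 4.524 kip/in (vertical).
Torsion M = P·e = 83.7 × 7.5 = 627.75 kip·in.
Critical point at (x, y) = (2.838, 5.75) from centroid. f_tx = M·y/J = 9.533 kip/in; f_ty = M·x/J = 4.705 kip/in.
Resultant f_max = √[f_tx² + (f_v + f_ty)²] = √[9.533² + (4.524 + 4.705)²] = 13.27 kip/in.
Capacity per unit length: r_n/Ω = (1/2.0) × 0.6 × 70 × (0.707 × 0.75) = 11.14 kip/in.
13.27 > 11.14 → NOT adequate.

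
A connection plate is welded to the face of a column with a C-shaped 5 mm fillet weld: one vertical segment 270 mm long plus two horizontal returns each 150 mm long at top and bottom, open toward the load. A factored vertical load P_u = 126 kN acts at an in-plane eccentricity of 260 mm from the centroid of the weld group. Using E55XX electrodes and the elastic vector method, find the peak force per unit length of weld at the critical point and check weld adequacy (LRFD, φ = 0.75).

E55XX → F_EXX = 550 MPa.
Total weld length L_w = 570 mm. Treat welds as unit-width lines.
Centroid: x̄ = 2×150×75 / 570 = 39.47 mm from the vertical weld.
Polar moment about centroid: J = I_x + I_y = [270³/12 + 2×150×135²] + [270×39.47² + 2(150³/12 + 150×35.53²)] = 8470000 mm³.
Direct shear f_v = P/L_w = 126×10³ / 570 = 221.1 N/mm (vertical).
Torsion M = P·e = 126×10³ × 260 = 32760000 N·mm.
Critical point at (x, y) = (110.5, 135) from centroid. f_tx = M·y/J = 522.2 N/mm; f_ty = M·x/J = 427.5 N/mm.
Resultant f_max = √[f_tx² + (f_v + f_ty)²] = √[522.2² + (221.1 + 427.5)²] = 832.6 N/mm.
Capacity per unit length: φr_n = 0.75 × 0.6 × 550 × (0.707 × 5) = 874.9 N/mm.
832.6 ≤ 874.9 → adequate.

f_max ≈ 833 N/mm; adequate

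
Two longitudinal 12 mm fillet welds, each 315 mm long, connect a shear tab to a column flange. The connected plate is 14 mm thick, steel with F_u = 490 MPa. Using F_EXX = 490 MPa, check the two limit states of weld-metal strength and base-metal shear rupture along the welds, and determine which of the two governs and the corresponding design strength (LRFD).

t_e = 0.707 × 12 = 8.484 mm; L = 630 mm.
Weld metal: φR_n = 0.75 × 0.6 × 490 × 8.484 × 630 × 10⁻³ = 1179 kN.
Base metal (shear rupture): φR_n = 0.75 × 0.6 × 490 × 14 × 630 × 10⁻³ = 1945 kN.
Governing: weld metal.

φR_n ≈ 1180 kN (weld metal governs)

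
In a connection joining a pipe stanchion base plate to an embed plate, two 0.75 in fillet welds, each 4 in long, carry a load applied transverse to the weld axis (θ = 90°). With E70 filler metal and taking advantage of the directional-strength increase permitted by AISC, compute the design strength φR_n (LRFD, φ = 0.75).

E70XX → F_EXX = 70 ksi.
t_e = 0.707 × 0.75 = 0.5302 in; A_we = 0.5302 × 8 = 4.242 in².
Directional factor: 1.0 + 0.5 sin^1.5(90°) = 1.5.
F_nw = 0.6 × 70 × 1.5 = 63 ksi.
φR_n = 0.75 × 63 × 4.242 = 200.4 kip.

φR_n ≈ 200 kip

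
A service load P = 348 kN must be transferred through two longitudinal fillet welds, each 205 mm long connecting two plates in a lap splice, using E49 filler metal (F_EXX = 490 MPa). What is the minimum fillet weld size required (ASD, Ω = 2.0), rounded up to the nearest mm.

w = 9 mm

Total weld length L = 410 mm.
Required throat t_e = P × Ω / (0.6 F_EXX × L) = 348 × 2.0 / (0.6 × 490 × 410 × 10⁻³) = 5.774 mm.
Required leg w = t_e / 0.707 = 8.167 mm → use 9 mm.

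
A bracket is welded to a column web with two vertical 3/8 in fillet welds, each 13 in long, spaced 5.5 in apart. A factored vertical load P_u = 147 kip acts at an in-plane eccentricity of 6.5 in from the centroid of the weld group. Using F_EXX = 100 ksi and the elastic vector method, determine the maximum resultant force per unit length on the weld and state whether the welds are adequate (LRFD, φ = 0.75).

f_max ≈ 15.1 kip/in; NOT adequate

Total weld length L_w = 26 in. Treat welds as unit-width lines.
Polar moment about centroid: J = 2[d³/12 + d(b/2)²] = 2[13³/12 + 13×2.75²] = 562.8 in³.
Direct shear f_v = P/L_w = 147 / 26 = 5.654 kip/in (vertical).
Torsion M = P·e = 147 × 6.5 = 955.5 kip·in.
Critical point at (x, y) = (2.75, 6.5) from centroid. f_tx = M·y/J = 11.04 kip/in; f_ty = M·x/J = 4.669 kip/in.
Resultant f_max = √[f_tx² + (f_v + f_ty)²] = √[11.04² + (5.654 + 4.669)²] = 15.11 kip/in.
Capacity per unit length: φr_n = 0.75 × 0.6 × 100 × (0.707 × 0.375) = 11.93 kip/in.
15.11 > 11.93 → NOT adequate.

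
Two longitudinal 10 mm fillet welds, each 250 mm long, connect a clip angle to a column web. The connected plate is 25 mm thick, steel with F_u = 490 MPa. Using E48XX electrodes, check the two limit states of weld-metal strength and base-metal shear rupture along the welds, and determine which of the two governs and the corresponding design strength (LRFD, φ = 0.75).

φR_n ≈ 764 kN (weld metal governs)

E48XX → F_EXX = 480 MPa.
t_e = 0.707 × 10 = 7.07 mm; L = 500 mm.
Weld metal: φR_n = 0.75 × 0.6 × 480 × 7.07 × 500 × 10⁻³ = 763.6 kN.
Base metal (shear rupture): φR_n = 0.75 × 0.6 × 490 × 25 × 500 × 10⁻³ = 2756 kN.
Governing: weld metal.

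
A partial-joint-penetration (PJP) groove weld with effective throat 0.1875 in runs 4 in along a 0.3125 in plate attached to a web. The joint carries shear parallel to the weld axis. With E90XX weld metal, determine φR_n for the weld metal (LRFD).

E90XX → F_EXX = 90 ksi.
Effective throat (given) t_e = 0.1875 in.
A_we = 0.1875 × 4 = 0.75 in².
F_nw = 0.6 F_EXX = 54 ksi.
φR_n = 0.75 × 54 × 0.75 = 30.38 kips.

φR_n ≈ 30.4 kips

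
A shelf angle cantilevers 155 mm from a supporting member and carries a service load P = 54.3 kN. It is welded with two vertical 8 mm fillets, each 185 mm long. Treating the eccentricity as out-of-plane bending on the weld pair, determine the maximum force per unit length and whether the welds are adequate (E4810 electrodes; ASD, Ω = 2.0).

E48XX → F_EXX = 480 MPa.
L_w = 2 × 185 = 370 mm; section modulus (unit throat) S = 2 × L²/6 = 11410 mm².
Direct shear f_v = P/L_w = 54.3×10³/370 = 146.8 N/mm.
Moment M = P × e = 54.3×10³ × 155 = 8416500 N·mm; bending f_b = M/S = 737.8 N/mm.
f_max = √(f_v² + f_b²) = √(146.8² + 737.8²) = 752.2 N/mm.
r_n/Ω = (1/2.0) × 0.6 × 480 × (0.707 × 8) = 814.5 N/mm → adequate.

f_max ≈ 752 N/mm; adequate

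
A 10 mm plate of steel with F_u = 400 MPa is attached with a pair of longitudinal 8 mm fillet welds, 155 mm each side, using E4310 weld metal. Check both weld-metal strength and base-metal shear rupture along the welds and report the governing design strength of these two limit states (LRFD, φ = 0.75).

E43XX → F_EXX = 430 MPa.
t_e = 0.707 × 8 = 5.656 mm; L = 310 mm.
Weld metal: φR_n = 0.75 × 0.6 × 430 × 5.656 × 310 × 10⁻³ = 339.3 kN.
Base metal (shear rupture): φR_n = 0.75 × 0.6 × 400 × 10 × 310 × 10⁻³ = 558 kN.
Governing: weld metal.

φR_n ≈ 339 kN (weld metal governs)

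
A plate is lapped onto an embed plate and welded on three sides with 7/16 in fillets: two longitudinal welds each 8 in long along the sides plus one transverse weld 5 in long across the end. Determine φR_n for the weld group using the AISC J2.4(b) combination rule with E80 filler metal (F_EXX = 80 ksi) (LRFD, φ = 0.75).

φR_n ≈ 235 kip

t_e = 0.707 × 0.4375 = 0.3093 in.
R_nwl = 0.6 × 80 × 0.3093 × 16 = 237.6 kip (longitudinal, 2 welds).
R_nwt = 0.6 × 80 × 0.3093 × 5 = 74.23 kip (transverse, base value).
(i) R_nwl + R_nwt = 311.8 kip; (ii) 0.85 R_nwl + 1.5 R_nwt = 313.3 kip.
R_n = max = 313.3 kip [governs: (ii)]; φR_n = 235 kip.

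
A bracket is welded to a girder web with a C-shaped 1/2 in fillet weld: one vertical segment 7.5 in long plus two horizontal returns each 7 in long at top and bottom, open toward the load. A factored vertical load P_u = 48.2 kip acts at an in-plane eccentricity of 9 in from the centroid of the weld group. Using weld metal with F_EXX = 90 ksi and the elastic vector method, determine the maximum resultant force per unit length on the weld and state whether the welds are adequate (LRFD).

Total weld length L_w = 21.5 in. Treat welds as unit-width lines.
Centroid: x̄ = 2×7×3.5 / 21.5 = 2.279 in from the vertical weld.
Polar moment about centroid: J = I_x + I_y = [7.5³/12 + 2×7×3.75²] + [7.5×2.279² + 2(7³/12 + 7×1.221²)] = 349 in³.
Direct shear f_v = P/L_w = 48.2 / 21.5 = 2.242 kip/in (vertical).
Torsion M = P·e = 48.2 × 9 = 433.8 kip·in.
Critical point at (x, y) = (4.721, 3.75) from centroid. f_tx = M·y/J = 4.661 kip/in; f_ty = M·x/J = 5.868 kip/in.
Resultant f_max = √[f_tx² + (f_v + f_ty)²] = √[4.661² + (2.242 + 5.868)²] = 9.353 kip/in.
Capacity per unit length: φr_n = 0.75 × 0.6 × 90 × (0.707 × 0.5) = 14.32 kip/in.
9.353 ≤ 14.32 → adequate.

f_max ≈ 9.35 kip/in; adequate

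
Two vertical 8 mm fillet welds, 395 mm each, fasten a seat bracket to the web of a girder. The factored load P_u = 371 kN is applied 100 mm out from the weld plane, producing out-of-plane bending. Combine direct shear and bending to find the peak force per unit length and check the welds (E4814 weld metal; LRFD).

f_max ≈ 854 N/mm; adequate

E48XX → F_EXX = 480 MPa.
L_w = 2 × 395 = 790 mm; section modulus (unit throat) S = 2 × L²/6 = 52010 mm².
Direct shear f_v = P/L_w = 371×10³/790 = 469.6 N/mm.
Moment M = P × e = 371×10³ × 100 = 37100000 N·mm; bending f_b = M/S = 713.3 N/mm.
f_max = √(f_v² + f_b²) = √(469.6² + 713.3²) = 854.1 N/mm.
φr_n = 0.75 × 0.6 × 480 × (0.707 × 8) = 1222 N/mm → adequate.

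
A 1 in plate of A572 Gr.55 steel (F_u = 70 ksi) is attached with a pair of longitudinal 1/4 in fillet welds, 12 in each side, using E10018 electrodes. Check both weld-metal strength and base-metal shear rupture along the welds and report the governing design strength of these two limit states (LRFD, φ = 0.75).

φR_n ≈ 191 kips (weld metal governs)

E100XX → F_EXX = 100 ksi.
t_e = 0.707 × 0.25 = 0.1767 in; L = 24 in.
Weld metal: φR_n = 0.75 × 0.6 × 100 × 0.1767 × 24 = 190.9 kips.
Base metal (shear rupture): φR_n = 0.75 × 0.6 × 70 × 1 × 24 = 756 kips.
Governing: weld metal.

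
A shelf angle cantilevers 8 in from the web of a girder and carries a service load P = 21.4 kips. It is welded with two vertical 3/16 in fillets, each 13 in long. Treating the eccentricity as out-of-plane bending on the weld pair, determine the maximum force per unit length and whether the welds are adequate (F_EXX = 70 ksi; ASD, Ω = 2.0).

L_w = 2 × 13 = 26 in; section modulus (unit throat) S = 2 × L²/6 = 56.33 in².
Direct shear f_v = P/L_w = 21.4/26 = 0.8231 kip/in.
Moment M = P × e = 21.4 × 8 = 171.2 kip·in; bending f_b = M/S = 3.039 kip/in.
f_max = √(f_v² + f_b²) = √(0.8231² + 3.039²) = 3.149 kip/in.
r_n/Ω = (1/2.0) × 0.6 × 70 × (0.707 × 0.1875) = 2.784 kip/in → NOT adequate.

f_max ≈ 3.15 kip/in; NOT adequate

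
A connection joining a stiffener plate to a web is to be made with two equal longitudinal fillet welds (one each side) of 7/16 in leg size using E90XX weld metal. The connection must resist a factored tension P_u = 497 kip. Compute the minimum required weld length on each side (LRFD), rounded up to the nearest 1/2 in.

L = 20 in on each side

E90XX → F_EXX = 90 ksi.
Throat t_e = 0.707 × 0.4375 = 0.3093 in.
φr_n = 0.75 × 0.6 × 90 × 0.3093 = 12.53 kip/in.
L_req = P_u / φr_n = 497 / 12.53 = 39.67 in total.
Per side: 39.67 / 2 = 19.84 in.
Round up → use L = 20 in on each side.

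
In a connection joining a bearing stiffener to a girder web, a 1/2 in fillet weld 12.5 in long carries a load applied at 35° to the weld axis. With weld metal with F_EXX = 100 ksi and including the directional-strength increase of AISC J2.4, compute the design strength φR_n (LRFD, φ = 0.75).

t_e = 0.707 × 0.5 = 0.3535 in; A_we = 0.3535 × 12.5 = 4.419 in².
Directional factor: 1.0 + 0.5 sin^1.5(35°) = 1.217.
F_nw = 0.6 × 100 × 1.217 = 73.03 ksi.
φR_n = 0.75 × 73.03 × 4.419 = 242 kip.

φR_n ≈ 242 kip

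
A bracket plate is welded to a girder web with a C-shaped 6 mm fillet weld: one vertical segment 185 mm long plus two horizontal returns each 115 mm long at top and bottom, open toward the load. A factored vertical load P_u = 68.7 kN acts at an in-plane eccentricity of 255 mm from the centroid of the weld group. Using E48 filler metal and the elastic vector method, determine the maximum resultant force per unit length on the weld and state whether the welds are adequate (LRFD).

E48XX → F_EXX = 480 MPa.
Total weld length L_w = 415 mm. Treat welds as unit-width lines.
Centroid: x̄ = 2×115×57.5 / 415 = 31.87 mm from the vertical weld.
Polar moment about centroid: J = I_x + I_y = [185³/12 + 2×115×92.5²] + [185×31.87² + 2(115³/12 + 115×25.63²)] = 3088000 mm³.
Direct shear f_v = P/L_w = 68.7×10³ / 415 = 165.5 N/mm (vertical).
Torsion M = P·e = 68.7×10³ × 255 = 17518000 N·mm.
Critical point at (x, y) = (83.13, 92.5) from centroid. f_tx = M·y/J = 524.8 N/mm; f_ty = M·x/J = 471.6 N/mm.
Resultant f_max = √[f_tx² + (f_v + f_ty)²] = √[524.8² + (165.5 + 471.6)²] = 825.4 N/mm.
Capacity per unit length: φr_n = 0.75 × 0.6 × 480 × (0.707 × 6) = 916.3 N/mm.
825.4 ≤ 916.3 → adequate.

f_max ≈ 825 N/mm; adequate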